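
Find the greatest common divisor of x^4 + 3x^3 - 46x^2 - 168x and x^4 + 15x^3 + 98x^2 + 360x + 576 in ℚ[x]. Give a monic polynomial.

x^2 + 10x + 24

Euclidean algorithm in ℚ[x]:
  x^4 + 3x^3 - 46x^2 - 168x = (x^4 + 15x^3 + 98x^2 + 360x + 576) + (-12x^3 - 144x^2 - 528x - 576)
  x^4 + 15x^3 + 98x^2 + 360x + 576 = (-(1/12)x - 1/4)(-12x^3 - 144x^2 - 528x - 576) + (18x^2 + 180x + 432)
  -12x^3 - 144x^2 - 528x - 576 = (-(2/3)x - 4/3)(18x^2 + 180x + 432) + (0)
Last nonzero remainder: 18x^2 + 180x + 432. Dividing through by 18 gives the monic gcd x^2 + 10x + 24.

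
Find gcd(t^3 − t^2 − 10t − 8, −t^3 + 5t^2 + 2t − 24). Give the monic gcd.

Euclidean algorithm in ℚ[t]:
  t^3 − t^2 − 10t − 8 = (−1)(−t^3 + 5t^2 + 2t − 24) + (4t^2 − 8t − 32)
  −t^3 + 5t^2 + 2t − 24 = (−(1/4)t + 3/4)(4t^2 − 8t − 32) + (0)
Last nonzero remainder: 4t^2 − 8t − 32. Dividing through by 4 gives the monic gcd t^2 − 2t − 8.

t^2 − 2t − 8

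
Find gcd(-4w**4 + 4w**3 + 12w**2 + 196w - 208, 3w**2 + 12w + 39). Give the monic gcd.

Euclidean algorithm in ℚ[w]:
  -4w**4 + 4w**3 + 12w**2 + 196w - 208 = (-(4/3)w**2 + (20/3)w - 16/3)(3w**2 + 12w + 39) + (0)
Last nonzero remainder: 3w**2 + 12w + 39. Dividing through by 3 gives the monic gcd w**2 + 4w + 13.

w**2 + 4w + 13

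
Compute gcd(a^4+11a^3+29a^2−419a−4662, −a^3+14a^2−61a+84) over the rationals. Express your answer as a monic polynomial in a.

a−7

Apply the Euclidean algorithm:
  a^4+11a^3+29a^2−419a−4662 = (−a−25)(−a^3+14a^2−61a+84) + (318a^2−1860a−2562)
  −a^3+14a^2−61a+84 = (−(1/318)a+72/2809)(318a^2−1860a−2562) + (−(60060/2809)a+420420/2809)
  318a^2−1860a−2562 = (−(148877/10010)a−171349/10010)(−(60060/2809)a+420420/2809) + (0)
Last nonzero remainder: −(60060/2809)a+420420/2809. Dividing through by −60060/2809 gives the monic gcd a−7.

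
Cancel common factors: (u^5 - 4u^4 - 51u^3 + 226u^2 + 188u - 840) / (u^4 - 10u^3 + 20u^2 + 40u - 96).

(u^2 + 2u - 35)/(u - 4)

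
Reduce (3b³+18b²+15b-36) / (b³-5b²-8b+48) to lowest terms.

Repeated division with remainder:
  3b³+18b²+15b-36 = (3)(b³-5b²-8b+48) + (33b²+39b-180)
  b³-5b²-8b+48 = ((1/33)b-68/363)(33b²+39b-180) + ((576/121)b+1728/121)
  33b²+39b-180 = ((1331/192)b-605/48)((576/121)b+1728/121) + (0)
Last nonzero remainder: (576/121)b+1728/121. Dividing through by 576/121 gives the monic gcd b+3.
Cancel b+3 from numerator and denominator to get the reduced form.

(3b²+9b-12)/(b²-8b+16)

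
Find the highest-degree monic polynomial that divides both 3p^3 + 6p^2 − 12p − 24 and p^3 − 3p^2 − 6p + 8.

p + 2

Apply the Euclidean algorithm:
  3p^3 + 6p^2 − 12p − 24 = (3)(p^3 − 3p^2 − 6p + 8) + (15p^2 + 6p − 48)
  p^3 − 3p^2 − 6p + 8 = ((1/15)p − 17/75)(15p^2 + 6p − 48) + (−(36/25)p − 72/25)
  15p^2 + 6p − 48 = (−(125/12)p + 50/3)(−(36/25)p − 72/25) + (0)
Last nonzero remainder: −(36/25)p − 72/25. Dividing through by −36/25 gives the monic gcd p + 2.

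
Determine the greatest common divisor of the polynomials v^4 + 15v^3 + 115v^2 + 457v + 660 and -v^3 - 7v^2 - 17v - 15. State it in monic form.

Euclidean algorithm in ℚ[v]:
  v^4 + 15v^3 + 115v^2 + 457v + 660 = (-v - 8)(-v^3 - 7v^2 - 17v - 15) + (42v^2 + 306v + 540)
  -v^3 - 7v^2 - 17v - 15 = (-(1/42)v + 1/147)(42v^2 + 306v + 540) + (-(305/49)v - 915/49)
  42v^2 + 306v + 540 = (-(2058/305)v - 1764/61)(-(305/49)v - 915/49) + (0)
Last nonzero remainder: -(305/49)v - 915/49. Dividing through by -305/49 gives the monic gcd v + 3.

v + 3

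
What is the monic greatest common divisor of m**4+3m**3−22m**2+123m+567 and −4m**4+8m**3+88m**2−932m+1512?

Euclidean algorithm in ℚ[m]:
  m**4+3m**3−22m**2+123m+567 = (−1/4)(−4m**4+8m**3+88m**2−932m+1512) + (5m**3−110m+945)
  −4m**4+8m**3+88m**2−932m+1512 = (−(4/5)m+8/5)(5m**3−110m+945) + (0)
Last nonzero remainder: 5m**3−110m+945. Dividing through by 5 gives the monic gcd m**3−22m+189.

m**3−22m+189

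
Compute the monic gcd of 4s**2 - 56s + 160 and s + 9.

1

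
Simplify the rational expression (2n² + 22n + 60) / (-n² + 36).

(-2n - 10)/(n - 6)

Apply the Euclidean algorithm:
  2n² + 22n + 60 = (-2)(-n² + 36) + (22n + 132)
  -n² + 36 = (-(1/22)n + 3/11)(22n + 132) + (0)
Last nonzero remainder: 22n + 132. Dividing through by 22 gives the monic gcd n + 6.
Cancel n + 6 from numerator and denominator to get the reduced form.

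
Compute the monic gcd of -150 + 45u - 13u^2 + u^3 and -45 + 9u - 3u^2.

15 - 3u + u^2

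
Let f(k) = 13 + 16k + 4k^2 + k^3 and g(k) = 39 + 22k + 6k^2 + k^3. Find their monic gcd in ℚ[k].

13 + 3k + k^2

Apply the Euclidean algorithm:
  k^3 + 4k^2 + 16k + 13 = (k^3 + 6k^2 + 22k + 39) + (-2k^2 - 6k - 26)
  k^3 + 6k^2 + 22k + 39 = (-(1/2)k - 3/2)(-2k^2 - 6k - 26) + (0)
Last nonzero remainder: -2k^2 - 6k - 26. Dividing through by -2 gives the monic gcd k^2 + 3k + 13.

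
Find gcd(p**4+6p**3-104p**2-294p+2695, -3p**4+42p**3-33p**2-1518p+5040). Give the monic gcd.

p**2-12p+35

By polynomial division,
  p**4+6p**3-104p**2-294p+2695 = (-1/3)(-3p**4+42p**3-33p**2-1518p+5040) + (20p**3-115p**2-800p+4375)
  -3p**4+42p**3-33p**2-1518p+5040 = (-(3/20)p+99/80)(20p**3-115p**2-800p+4375) + (-(171/16)p**2+(513/4)p-5985/16)
  20p**3-115p**2-800p+4375 = (-(320/171)p-2000/171)(-(171/16)p**2+(513/4)p-5985/16) + (0)
Last nonzero remainder: -(171/16)p**2+(513/4)p-5985/16. Dividing through by -171/16 gives the monic gcd p**2-12p+35.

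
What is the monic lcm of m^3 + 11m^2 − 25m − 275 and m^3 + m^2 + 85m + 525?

m^5 + 7m^4 + 36m^3 + 980m^2 − 1525m − 28875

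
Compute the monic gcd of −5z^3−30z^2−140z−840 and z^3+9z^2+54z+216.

Euclidean algorithm in ℚ[z]:
  −5z^3−30z^2−140z−840 = (−5)(z^3+9z^2+54z+216) + (15z^2+130z+240)
  z^3+9z^2+54z+216 = ((1/15)z+1/45)(15z^2+130z+240) + ((316/9)z+632/3)
  15z^2+130z+240 = ((135/316)z+90/79)((316/9)z+632/3) + (0)
Last nonzero remainder: (316/9)z+632/3. Dividing through by 316/9 gives the monic gcd z+6.

z+6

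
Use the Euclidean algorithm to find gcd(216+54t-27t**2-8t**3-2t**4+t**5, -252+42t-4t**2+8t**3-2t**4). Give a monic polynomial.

9+3t+t**2

Apply the Euclidean algorithm:
  t**5-2t**4-8t**3-27t**2+54t+216 = (-(1/2)t-1)(-2t**4+8t**3-4t**2+42t-252) + (-2t**3-10t**2-30t-36)
  -2t**4+8t**3-4t**2+42t-252 = (t-9)(-2t**3-10t**2-30t-36) + (-64t**2-192t-576)
  -2t**3-10t**2-30t-36 = ((1/32)t+1/16)(-64t**2-192t-576) + (0)
Last nonzero remainder: -64t**2-192t-576. Dividing through by -64 gives the monic gcd t**2+3t+9.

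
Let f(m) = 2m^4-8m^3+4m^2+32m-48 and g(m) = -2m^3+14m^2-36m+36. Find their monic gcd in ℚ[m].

Apply the Euclidean algorithm:
  2m^4-8m^3+4m^2+32m-48 = (-m-3)(-2m^3+14m^2-36m+36) + (10m^2-40m+60)
  -2m^3+14m^2-36m+36 = (-(1/5)m+3/5)(10m^2-40m+60) + (0)
Last nonzero remainder: 10m^2-40m+60. Dividing through by 10 gives the monic gcd m^2-4m+6.

m^2-4m+6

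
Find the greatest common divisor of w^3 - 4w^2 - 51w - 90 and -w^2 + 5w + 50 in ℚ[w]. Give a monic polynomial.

w - 10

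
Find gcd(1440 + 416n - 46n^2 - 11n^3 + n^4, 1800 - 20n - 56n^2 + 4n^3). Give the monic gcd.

Apply the Euclidean algorithm:
  n^4 - 11n^3 - 46n^2 + 416n + 1440 = ((1/4)n + 3/4)(4n^3 - 56n^2 - 20n + 1800) + (n^2 - 19n + 90)
  4n^3 - 56n^2 - 20n + 1800 = (4n + 20)(n^2 - 19n + 90) + (0)
The last nonzero remainder n^2 - 19n + 90 is already monic.

90 - 19n + n^2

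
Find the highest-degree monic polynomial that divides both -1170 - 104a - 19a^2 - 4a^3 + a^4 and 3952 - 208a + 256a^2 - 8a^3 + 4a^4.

By polynomial division,
  a^4 - 4a^3 - 19a^2 - 104a - 1170 = (1/4)(4a^4 - 8a^3 + 256a^2 - 208a + 3952) + (-2a^3 - 83a^2 - 52a - 2158)
  4a^4 - 8a^3 + 256a^2 - 208a + 3952 = (-2a + 87)(-2a^3 - 83a^2 - 52a - 2158) + (7373a^2 + 191698)
  -2a^3 - 83a^2 - 52a - 2158 = (-(2/7373)a - 83/7373)(7373a^2 + 191698) + (0)
Last nonzero remainder: 7373a^2 + 191698. Dividing through by 7373 gives the monic gcd a^2 + 26.

26 + a^2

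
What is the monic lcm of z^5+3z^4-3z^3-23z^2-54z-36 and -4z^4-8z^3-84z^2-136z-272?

z^7+3z^6+14z^5+28z^4-105z^3-427z^2-918z-612

Euclidean algorithm in ℚ[z]:
  z^5+3z^4-3z^3-23z^2-54z-36 = (-(1/4)z-1/4)(-4z^4-8z^3-84z^2-136z-272) + (-26z^3-78z^2-156z-104)
  -4z^4-8z^3-84z^2-136z-272 = ((2/13)z-2/13)(-26z^3-78z^2-156z-104) + (-72z^2-144z-288)
  -26z^3-78z^2-156z-104 = ((13/36)z+13/36)(-72z^2-144z-288) + (0)
Last nonzero remainder: -72z^2-144z-288. Dividing through by -72 gives the monic gcd z^2+2z+4.
Then lcm(f, g) = f·g / gcd(f, g); expanding and making the result monic gives the answer.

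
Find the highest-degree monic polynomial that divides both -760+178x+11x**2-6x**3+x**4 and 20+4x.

Repeated division with remainder:
  x**4-6x**3+11x**2+178x-760 = ((1/4)x**3-(11/4)x**2+(33/2)x-38)(4x+20) + (0)
Last nonzero remainder: 4x+20. Dividing through by 4 gives the monic gcd x+5.

5+x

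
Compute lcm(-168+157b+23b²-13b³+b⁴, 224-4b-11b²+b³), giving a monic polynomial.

Repeated division with remainder:
  b⁴-13b³+23b²+157b-168 = (b-2)(b³-11b²-4b+224) + (5b²-75b+280)
  b³-11b²-4b+224 = ((1/5)b+4/5)(5b²-75b+280) + (0)
Last nonzero remainder: 5b²-75b+280. Dividing through by 5 gives the monic gcd b²-15b+56.
Then lcm(f, g) = f·g / gcd(f, g); expanding and making the result monic gives the answer.

-672+460b+249b²-29b³-9b⁴+b⁵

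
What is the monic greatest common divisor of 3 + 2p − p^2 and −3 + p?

By polynomial division,
  −p^2 + 2p + 3 = (−p − 1)(p − 3) + (0)
The last nonzero remainder p − 3 is already monic.

−3 + p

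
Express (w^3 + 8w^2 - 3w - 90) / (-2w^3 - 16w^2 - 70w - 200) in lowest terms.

Euclidean algorithm in ℚ[w]:
  w^3 + 8w^2 - 3w - 90 = (-1/2)(-2w^3 - 16w^2 - 70w - 200) + (-38w - 190)
  -2w^3 - 16w^2 - 70w - 200 = ((1/19)w^2 + (3/19)w + 20/19)(-38w - 190) + (0)
Last nonzero remainder: -38w - 190. Dividing through by -38 gives the monic gcd w + 5.
Cancel w + 5 from numerator and denominator to get the reduced form.

(-w^2 - 3w + 18)/(2w^2 + 6w + 40)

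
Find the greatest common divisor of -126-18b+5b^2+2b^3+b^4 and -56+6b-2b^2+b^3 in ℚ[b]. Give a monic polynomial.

14+2b+b^2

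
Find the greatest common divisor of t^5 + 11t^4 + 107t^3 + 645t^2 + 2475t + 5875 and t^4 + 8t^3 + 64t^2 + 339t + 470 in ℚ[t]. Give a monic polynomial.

t^3 + 6t^2 + 52t + 235

Euclidean algorithm in ℚ[t]:
  t^5 + 11t^4 + 107t^3 + 645t^2 + 2475t + 5875 = (t + 3)(t^4 + 8t^3 + 64t^2 + 339t + 470) + (19t^3 + 114t^2 + 988t + 4465)
  t^4 + 8t^3 + 64t^2 + 339t + 470 = ((1/19)t + 2/19)(19t^3 + 114t^2 + 988t + 4465) + (0)
Last nonzero remainder: 19t^3 + 114t^2 + 988t + 4465. Dividing through by 19 gives the monic gcd t^3 + 6t^2 + 52t + 235.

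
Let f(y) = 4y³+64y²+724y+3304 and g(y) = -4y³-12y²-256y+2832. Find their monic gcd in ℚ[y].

y²+9y+118

Apply the Euclidean algorithm:
  4y³+64y²+724y+3304 = (-1)(-4y³-12y²-256y+2832) + (52y²+468y+6136)
  -4y³-12y²-256y+2832 = (-(1/13)y+6/13)(52y²+468y+6136) + (0)
Last nonzero remainder: 52y²+468y+6136. Dividing through by 52 gives the monic gcd y²+9y+118.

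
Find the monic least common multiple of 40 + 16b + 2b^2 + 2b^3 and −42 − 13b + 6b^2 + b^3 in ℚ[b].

Euclidean algorithm in ℚ[b]:
  2b^3 + 2b^2 + 16b + 40 = (2)(b^3 + 6b^2 − 13b − 42) + (−10b^2 + 42b + 124)
  b^3 + 6b^2 − 13b − 42 = (−(1/10)b − 51/50)(−10b^2 + 42b + 124) + ((1056/25)b + 2112/25)
  −10b^2 + 42b + 124 = (−(125/528)b + 775/528)((1056/25)b + 2112/25) + (0)
Last nonzero remainder: (1056/25)b + 2112/25. Dividing through by 1056/25 gives the monic gcd b + 2.
Then lcm(f, g) = f·g / gcd(f, g); expanding and making the result monic gives the answer.

−420 − 88b + 31b^2 − 9b^3 + 5b^4 + b^5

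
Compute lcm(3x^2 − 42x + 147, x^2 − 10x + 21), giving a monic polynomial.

x^3 − 17x^2 + 91x − 147

By polynomial division,
  3x^2 − 42x + 147 = (3)(x^2 − 10x + 21) + (−12x + 84)
  x^2 − 10x + 21 = (−(1/12)x + 1/4)(−12x + 84) + (0)
Last nonzero remainder: −12x + 84. Dividing through by −12 gives the monic gcd x − 7.
Then lcm(f, g) = f·g / gcd(f, g); expanding and making the result monic gives the answer.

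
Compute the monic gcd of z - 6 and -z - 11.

1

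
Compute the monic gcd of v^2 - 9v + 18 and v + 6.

Apply the Euclidean algorithm:
  v^2 - 9v + 18 = (v - 15)(v + 6) + (108)
  v + 6 = ((1/108)v + 1/18)(108) + (0)
The last nonzero remainder is the constant 108, so the polynomials are coprime and gcd = 1.

1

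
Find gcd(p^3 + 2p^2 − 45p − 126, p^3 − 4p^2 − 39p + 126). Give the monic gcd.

p^2 − p − 42

Repeated division with remainder:
  p^3 + 2p^2 − 45p − 126 = (p^3 − 4p^2 − 39p + 126) + (6p^2 − 6p − 252)
  p^3 − 4p^2 − 39p + 126 = ((1/6)p − 1/2)(6p^2 − 6p − 252) + (0)
Last nonzero remainder: 6p^2 − 6p − 252. Dividing through by 6 gives the monic gcd p^2 − p − 42.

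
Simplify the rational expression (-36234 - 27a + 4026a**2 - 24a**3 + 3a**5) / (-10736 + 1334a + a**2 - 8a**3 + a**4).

Repeated division with remainder:
  3a**5 - 24a**3 + 4026a**2 - 27a - 36234 = (3a + 24)(a**4 - 8a**3 + a**2 + 1334a - 10736) + (165a**3 + 165a + 221430)
  a**4 - 8a**3 + a**2 + 1334a - 10736 = ((1/165)a - 8/165)(165a**3 + 165a + 221430) + (0)
Last nonzero remainder: 165a**3 + 165a + 221430. Dividing through by 165 gives the monic gcd a**3 + a + 1342.
Cancel a**3 + a + 1342 from numerator and denominator to get the reduced form.

(-27 + 3a**2)/(-8 + a)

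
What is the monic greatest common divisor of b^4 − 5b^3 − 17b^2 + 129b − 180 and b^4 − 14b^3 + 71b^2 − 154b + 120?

By polynomial division,
  b^4 − 5b^3 − 17b^2 + 129b − 180 = (b^4 − 14b^3 + 71b^2 − 154b + 120) + (9b^3 − 88b^2 + 283b − 300)
  b^4 − 14b^3 + 71b^2 − 154b + 120 = ((1/9)b − 38/81)(9b^3 − 88b^2 + 283b − 300) + (−(140/81)b^2 + (980/81)b − 560/27)
  9b^3 − 88b^2 + 283b − 300 = (−(729/140)b + 405/28)(−(140/81)b^2 + (980/81)b − 560/27) + (0)
Last nonzero remainder: −(140/81)b^2 + (980/81)b − 560/27. Dividing through by −140/81 gives the monic gcd b^2 − 7b + 12.

b^2 − 7b + 12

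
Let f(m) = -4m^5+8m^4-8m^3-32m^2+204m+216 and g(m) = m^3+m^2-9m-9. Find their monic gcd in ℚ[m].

m^2-2m-3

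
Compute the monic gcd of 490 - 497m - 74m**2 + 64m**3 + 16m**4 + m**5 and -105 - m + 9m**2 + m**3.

35 + 12m + m**2

Repeated division with remainder:
  m**5 + 16m**4 + 64m**3 - 74m**2 - 497m + 490 = (m**2 + 7m + 2)(m**3 + 9m**2 - m - 105) + (20m**2 + 240m + 700)
  m**3 + 9m**2 - m - 105 = ((1/20)m - 3/20)(20m**2 + 240m + 700) + (0)
Last nonzero remainder: 20m**2 + 240m + 700. Dividing through by 20 gives the monic gcd m**2 + 12m + 35.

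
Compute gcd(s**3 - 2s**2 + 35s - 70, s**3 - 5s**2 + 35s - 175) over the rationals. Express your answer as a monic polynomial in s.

Repeated division with remainder:
  s**3 - 2s**2 + 35s - 70 = (s**3 - 5s**2 + 35s - 175) + (3s**2 + 105)
  s**3 - 5s**2 + 35s - 175 = ((1/3)s - 5/3)(3s**2 + 105) + (0)
Last nonzero remainder: 3s**2 + 105. Dividing through by 3 gives the monic gcd s**2 + 35.

s**2 + 35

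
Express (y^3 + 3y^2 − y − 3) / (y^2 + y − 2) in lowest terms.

Apply the Euclidean algorithm:
  y^3 + 3y^2 − y − 3 = (y + 2)(y^2 + y − 2) + (−y + 1)
  y^2 + y − 2 = (−y − 2)(−y + 1) + (0)
Last nonzero remainder: −y + 1. Dividing through by −1 gives the monic gcd y − 1.
Cancel y − 1 from numerator and denominator to get the reduced form.

(y^2 + 4y + 3)/(y + 2)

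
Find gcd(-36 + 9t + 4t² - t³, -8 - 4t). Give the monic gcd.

1

By polynomial division,
  -t³ + 4t² + 9t - 36 = ((1/4)t² - (3/2)t + 3/4)(-4t - 8) + (-30)
  -4t - 8 = ((2/15)t + 4/15)(-30) + (0)
The last nonzero remainder is the constant -30, so the polynomials are coprime and gcd = 1.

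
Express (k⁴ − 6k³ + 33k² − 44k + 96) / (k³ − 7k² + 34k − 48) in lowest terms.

By polynomial division,
  k⁴ − 6k³ + 33k² − 44k + 96 = (k + 1)(k³ − 7k² + 34k − 48) + (6k² − 30k + 144)
  k³ − 7k² + 34k − 48 = ((1/6)k − 1/3)(6k² − 30k + 144) + (0)
Last nonzero remainder: 6k² − 30k + 144. Dividing through by 6 gives the monic gcd k² − 5k + 24.
Cancel k² − 5k + 24 from numerator and denominator to get the reduced form.

(k² − k + 4)/(k − 2)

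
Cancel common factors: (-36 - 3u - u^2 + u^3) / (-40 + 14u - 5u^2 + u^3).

(9 + 3u + u^2)/(10 - u + u^2)

Apply the Euclidean algorithm:
  u^3 - u^2 - 3u - 36 = (u^3 - 5u^2 + 14u - 40) + (4u^2 - 17u + 4)
  u^3 - 5u^2 + 14u - 40 = ((1/4)u - 3/16)(4u^2 - 17u + 4) + ((157/16)u - 157/4)
  4u^2 - 17u + 4 = ((64/157)u - 16/157)((157/16)u - 157/4) + (0)
Last nonzero remainder: (157/16)u - 157/4. Dividing through by 157/16 gives the monic gcd u - 4.
Cancel u - 4 from numerator and denominator to get the reduced form.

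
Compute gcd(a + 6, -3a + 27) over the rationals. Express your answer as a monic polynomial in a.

By polynomial division,
  a + 6 = (-1/3)(-3a + 27) + (15)
  -3a + 27 = (-(1/5)a + 9/5)(15) + (0)
The last nonzero remainder is the constant 15, so the polynomials are coprime and gcd = 1.

1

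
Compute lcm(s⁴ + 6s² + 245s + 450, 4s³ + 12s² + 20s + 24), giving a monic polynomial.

s⁶ + s⁵ + 9s⁴ + 251s³ + 713s² + 1185s + 1350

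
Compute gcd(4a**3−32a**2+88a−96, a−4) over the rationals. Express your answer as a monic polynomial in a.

a−4

Euclidean algorithm in ℚ[a]:
  4a**3−32a**2+88a−96 = (4a**2−16a+24)(a−4) + (0)
The last nonzero remainder a−4 is already monic.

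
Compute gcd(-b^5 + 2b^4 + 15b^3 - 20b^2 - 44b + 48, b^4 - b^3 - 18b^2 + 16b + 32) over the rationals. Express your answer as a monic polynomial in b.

b^2 - 6b + 8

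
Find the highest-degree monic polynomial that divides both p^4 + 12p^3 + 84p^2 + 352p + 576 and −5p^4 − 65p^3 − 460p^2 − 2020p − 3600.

Apply the Euclidean algorithm:
  p^4 + 12p^3 + 84p^2 + 352p + 576 = (−1/5)(−5p^4 − 65p^3 − 460p^2 − 2020p − 3600) + (−p^3 − 8p^2 − 52p − 144)
  −5p^4 − 65p^3 − 460p^2 − 2020p − 3600 = (5p + 25)(−p^3 − 8p^2 − 52p − 144) + (0)
Last nonzero remainder: −p^3 − 8p^2 − 52p − 144. Dividing through by −1 gives the monic gcd p^3 + 8p^2 + 52p + 144.

p^3 + 8p^2 + 52p + 144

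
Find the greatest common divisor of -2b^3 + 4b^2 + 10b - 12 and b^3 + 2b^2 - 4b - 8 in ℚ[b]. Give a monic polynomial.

b + 2

Repeated division with remainder:
  -2b^3 + 4b^2 + 10b - 12 = (-2)(b^3 + 2b^2 - 4b - 8) + (8b^2 + 2b - 28)
  b^3 + 2b^2 - 4b - 8 = ((1/8)b + 7/32)(8b^2 + 2b - 28) + (-(15/16)b - 15/8)
  8b^2 + 2b - 28 = (-(128/15)b + 224/15)(-(15/16)b - 15/8) + (0)
Last nonzero remainder: -(15/16)b - 15/8. Dividing through by -15/16 gives the monic gcd b + 2.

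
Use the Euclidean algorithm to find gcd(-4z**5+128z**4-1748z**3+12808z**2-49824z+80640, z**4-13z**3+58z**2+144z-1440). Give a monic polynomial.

z**3-17z**2+126z-360

Repeated division with remainder:
  -4z**5+128z**4-1748z**3+12808z**2-49824z+80640 = (-4z+76)(z**4-13z**3+58z**2+144z-1440) + (-528z**3+8976z**2-66528z+190080)
  z**4-13z**3+58z**2+144z-1440 = (-(1/528)z-1/132)(-528z**3+8976z**2-66528z+190080) + (0)
Last nonzero remainder: -528z**3+8976z**2-66528z+190080. Dividing through by -528 gives the monic gcd z**3-17z**2+126z-360.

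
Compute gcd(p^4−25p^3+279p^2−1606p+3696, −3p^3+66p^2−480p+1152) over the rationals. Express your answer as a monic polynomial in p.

Apply the Euclidean algorithm:
  p^4−25p^3+279p^2−1606p+3696 = (−(1/3)p+1)(−3p^3+66p^2−480p+1152) + (53p^2−742p+2544)
  −3p^3+66p^2−480p+1152 = (−(3/53)p+24/53)(53p^2−742p+2544) + (0)
Last nonzero remainder: 53p^2−742p+2544. Dividing through by 53 gives the monic gcd p^2−14p+48.

p^2−14p+48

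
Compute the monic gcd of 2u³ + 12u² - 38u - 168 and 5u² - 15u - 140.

Repeated division with remainder:
  2u³ + 12u² - 38u - 168 = ((2/5)u + 18/5)(5u² - 15u - 140) + (72u + 336)
  5u² - 15u - 140 = ((5/72)u - 115/216)(72u + 336) + (350/9)
  72u + 336 = ((324/175)u + 216/25)(350/9) + (0)
The last nonzero remainder is the constant 350/9, so the polynomials are coprime and gcd = 1.

1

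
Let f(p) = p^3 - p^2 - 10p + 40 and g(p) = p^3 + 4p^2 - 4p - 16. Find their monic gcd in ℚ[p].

p + 4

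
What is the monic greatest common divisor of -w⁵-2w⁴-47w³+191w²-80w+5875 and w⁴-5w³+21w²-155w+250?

w³-3w²+15w-125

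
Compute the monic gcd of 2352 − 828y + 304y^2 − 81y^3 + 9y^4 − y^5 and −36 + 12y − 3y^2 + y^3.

12 + y^2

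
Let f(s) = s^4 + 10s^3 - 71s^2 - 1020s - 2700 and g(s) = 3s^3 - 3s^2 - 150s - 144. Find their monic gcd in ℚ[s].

s + 6

Euclidean algorithm in ℚ[s]:
  s^4 + 10s^3 - 71s^2 - 1020s - 2700 = ((1/3)s + 11/3)(3s^3 - 3s^2 - 150s - 144) + (-10s^2 - 422s - 2172)
  3s^3 - 3s^2 - 150s - 144 = (-(3/10)s + 324/25)(-10s^2 - 422s - 2172) + ((116688/25)s + 700128/25)
  -10s^2 - 422s - 2172 = (-(125/58344)s - 4525/58344)((116688/25)s + 700128/25) + (0)
Last nonzero remainder: (116688/25)s + 700128/25. Dividing through by 116688/25 gives the monic gcd s + 6.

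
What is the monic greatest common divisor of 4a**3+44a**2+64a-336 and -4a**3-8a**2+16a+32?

Repeated division with remainder:
  4a**3+44a**2+64a-336 = (-1)(-4a**3-8a**2+16a+32) + (36a**2+80a-304)
  -4a**3-8a**2+16a+32 = (-(1/9)a+2/81)(36a**2+80a-304) + (-(1600/81)a+3200/81)
  36a**2+80a-304 = (-(729/400)a-1539/200)(-(1600/81)a+3200/81) + (0)
Last nonzero remainder: -(1600/81)a+3200/81. Dividing through by -1600/81 gives the monic gcd a-2.

a-2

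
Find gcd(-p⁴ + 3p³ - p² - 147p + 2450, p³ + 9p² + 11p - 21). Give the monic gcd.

Euclidean algorithm in ℚ[p]:
  -p⁴ + 3p³ - p² - 147p + 2450 = (-p + 12)(p³ + 9p² + 11p - 21) + (-98p² - 300p + 2702)
  p³ + 9p² + 11p - 21 = (-(1/98)p - 291/4802)(-98p² - 300p + 2702) + ((48960/2401)p + 48960/343)
  -98p² - 300p + 2702 = (-(117649/24480)p + 463393/24480)((48960/2401)p + 48960/343) + (0)
Last nonzero remainder: (48960/2401)p + 48960/343. Dividing through by 48960/2401 gives the monic gcd p + 7.

p + 7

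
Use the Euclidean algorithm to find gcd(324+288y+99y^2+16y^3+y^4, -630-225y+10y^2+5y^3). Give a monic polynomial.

18+9y+y^2

By polynomial division,
  y^4+16y^3+99y^2+288y+324 = ((1/5)y+14/5)(5y^3+10y^2-225y-630) + (116y^2+1044y+2088)
  5y^3+10y^2-225y-630 = ((5/116)y-35/116)(116y^2+1044y+2088) + (0)
Last nonzero remainder: 116y^2+1044y+2088. Dividing through by 116 gives the monic gcd y^2+9y+18.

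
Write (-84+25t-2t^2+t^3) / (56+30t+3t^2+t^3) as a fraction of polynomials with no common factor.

Apply the Euclidean algorithm:
  t^3-2t^2+25t-84 = (t^3+3t^2+30t+56) + (-5t^2-5t-140)
  t^3+3t^2+30t+56 = (-(1/5)t-2/5)(-5t^2-5t-140) + (0)
Last nonzero remainder: -5t^2-5t-140. Dividing through by -5 gives the monic gcd t^2+t+28.
Cancel t^2+t+28 from numerator and denominator to get the reduced form.

(-3+t)/(2+t)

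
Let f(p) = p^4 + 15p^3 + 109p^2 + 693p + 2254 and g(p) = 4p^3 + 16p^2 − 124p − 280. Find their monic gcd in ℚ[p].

p + 7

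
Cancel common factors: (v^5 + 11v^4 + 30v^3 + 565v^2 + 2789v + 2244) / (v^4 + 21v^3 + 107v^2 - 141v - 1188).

Repeated division with remainder:
  v^5 + 11v^4 + 30v^3 + 565v^2 + 2789v + 2244 = (v - 10)(v^4 + 21v^3 + 107v^2 - 141v - 1188) + (133v^3 + 1776v^2 + 2567v - 9636)
  v^4 + 21v^3 + 107v^2 - 141v - 1188 = ((1/133)v + 1017/17689)(133v^3 + 1776v^2 + 2567v - 9636) + (-(254880/17689)v^2 - (3823200/17689)v - 11214720/17689)
  133v^3 + 1776v^2 + 2567v - 9636 = (-(2352637/254880)v + 1291297/84960)(-(254880/17689)v^2 - (3823200/17689)v - 11214720/17689) + (0)
Last nonzero remainder: -(254880/17689)v^2 - (3823200/17689)v - 11214720/17689. Dividing through by -254880/17689 gives the monic gcd v^2 + 15v + 44.
Cancel v^2 + 15v + 44 from numerator and denominator to get the reduced form.

(v^3 - 4v^2 + 46v + 51)/(v^2 + 6v - 27)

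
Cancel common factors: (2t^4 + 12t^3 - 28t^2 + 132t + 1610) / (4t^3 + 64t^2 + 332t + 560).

(t^2 - 6t + 23)/(2t + 8)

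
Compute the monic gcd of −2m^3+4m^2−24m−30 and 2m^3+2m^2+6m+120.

By polynomial division,
  −2m^3+4m^2−24m−30 = (−1)(2m^3+2m^2+6m+120) + (6m^2−18m+90)
  2m^3+2m^2+6m+120 = ((1/3)m+4/3)(6m^2−18m+90) + (0)
Last nonzero remainder: 6m^2−18m+90. Dividing through by 6 gives the monic gcd m^2−3m+15.

m^2−3m+15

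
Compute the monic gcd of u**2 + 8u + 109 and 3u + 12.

1

By polynomial division,
  u**2 + 8u + 109 = ((1/3)u + 4/3)(3u + 12) + (93)
  3u + 12 = ((1/31)u + 4/31)(93) + (0)
The last nonzero remainder is the constant 93, so the polynomials are coprime and gcd = 1.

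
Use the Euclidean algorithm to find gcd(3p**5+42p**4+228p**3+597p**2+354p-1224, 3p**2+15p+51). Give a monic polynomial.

Repeated division with remainder:
  3p**5+42p**4+228p**3+597p**2+354p-1224 = (p**3+9p**2+14p-24)(3p**2+15p+51) + (0)
Last nonzero remainder: 3p**2+15p+51. Dividing through by 3 gives the monic gcd p**2+5p+17.

p**2+5p+17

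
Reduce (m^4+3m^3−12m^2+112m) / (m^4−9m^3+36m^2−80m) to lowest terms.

Repeated division with remainder:
  m^4+3m^3−12m^2+112m = (m^4−9m^3+36m^2−80m) + (12m^3−48m^2+192m)
  m^4−9m^3+36m^2−80m = ((1/12)m−5/12)(12m^3−48m^2+192m) + (0)
Last nonzero remainder: 12m^3−48m^2+192m. Dividing through by 12 gives the monic gcd m^3−4m^2+16m.
Cancel m^3−4m^2+16m from numerator and denominator to get the reduced form.

(m+7)/(m−5)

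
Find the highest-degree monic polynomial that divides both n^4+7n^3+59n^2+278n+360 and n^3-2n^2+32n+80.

n+2

By polynomial division,
  n^4+7n^3+59n^2+278n+360 = (n+9)(n^3-2n^2+32n+80) + (45n^2-90n-360)
  n^3-2n^2+32n+80 = ((1/45)n)(45n^2-90n-360) + (40n+80)
  45n^2-90n-360 = ((9/8)n-9/2)(40n+80) + (0)
Last nonzero remainder: 40n+80. Dividing through by 40 gives the monic gcd n+2.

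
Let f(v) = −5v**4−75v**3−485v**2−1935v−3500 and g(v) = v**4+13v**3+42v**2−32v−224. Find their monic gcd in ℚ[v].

v**2+11v+28

Repeated division with remainder:
  −5v**4−75v**3−485v**2−1935v−3500 = (−5)(v**4+13v**3+42v**2−32v−224) + (−10v**3−275v**2−2095v−4620)
  v**4+13v**3+42v**2−32v−224 = (−(1/10)v+29/20)(−10v**3−275v**2−2095v−4620) + ((925/4)v**2+(10175/4)v+6475)
  −10v**3−275v**2−2095v−4620 = (−(8/185)v−132/185)((925/4)v**2+(10175/4)v+6475) + (0)
Last nonzero remainder: (925/4)v**2+(10175/4)v+6475. Dividing through by 925/4 gives the monic gcd v**2+11v+28.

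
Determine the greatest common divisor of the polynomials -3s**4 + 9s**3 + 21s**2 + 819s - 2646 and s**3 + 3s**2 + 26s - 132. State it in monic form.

s - 3

Repeated division with remainder:
  -3s**4 + 9s**3 + 21s**2 + 819s - 2646 = (-3s + 18)(s**3 + 3s**2 + 26s - 132) + (45s**2 - 45s - 270)
  s**3 + 3s**2 + 26s - 132 = ((1/45)s + 4/45)(45s**2 - 45s - 270) + (36s - 108)
  45s**2 - 45s - 270 = ((5/4)s + 5/2)(36s - 108) + (0)
Last nonzero remainder: 36s - 108. Dividing through by 36 gives the monic gcd s - 3.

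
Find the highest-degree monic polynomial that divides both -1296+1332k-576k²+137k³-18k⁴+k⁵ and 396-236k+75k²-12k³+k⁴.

18-5k+k²

Apply the Euclidean algorithm:
  k⁵-18k⁴+137k³-576k²+1332k-1296 = (k-6)(k⁴-12k³+75k²-236k+396) + (-10k³+110k²-480k+1080)
  k⁴-12k³+75k²-236k+396 = (-(1/10)k+1/10)(-10k³+110k²-480k+1080) + (16k²-80k+288)
  -10k³+110k²-480k+1080 = (-(5/8)k+15/4)(16k²-80k+288) + (0)
Last nonzero remainder: 16k²-80k+288. Dividing through by 16 gives the monic gcd k²-5k+18.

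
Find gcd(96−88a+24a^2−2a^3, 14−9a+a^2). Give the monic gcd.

−2+a

Euclidean algorithm in ℚ[a]:
  −2a^3+24a^2−88a+96 = (−2a+6)(a^2−9a+14) + (−6a+12)
  a^2−9a+14 = (−(1/6)a+7/6)(−6a+12) + (0)
Last nonzero remainder: −6a+12. Dividing through by −6 gives the monic gcd a−2.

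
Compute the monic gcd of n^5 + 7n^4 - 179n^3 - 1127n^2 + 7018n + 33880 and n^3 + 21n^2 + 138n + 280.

n^2 + 14n + 40

Apply the Euclidean algorithm:
  n^5 + 7n^4 - 179n^3 - 1127n^2 + 7018n + 33880 = (n^2 - 14n - 23)(n^3 + 21n^2 + 138n + 280) + (1008n^2 + 14112n + 40320)
  n^3 + 21n^2 + 138n + 280 = ((1/1008)n + 1/144)(1008n^2 + 14112n + 40320) + (0)
Last nonzero remainder: 1008n^2 + 14112n + 40320. Dividing through by 1008 gives the monic gcd n^2 + 14n + 40.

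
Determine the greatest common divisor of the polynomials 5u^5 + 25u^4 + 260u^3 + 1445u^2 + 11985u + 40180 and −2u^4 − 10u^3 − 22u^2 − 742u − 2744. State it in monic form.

u^3 − 2u^2 + 25u + 196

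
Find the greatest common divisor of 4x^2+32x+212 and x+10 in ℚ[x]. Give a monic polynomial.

By polynomial division,
  4x^2+32x+212 = (4x-8)(x+10) + (292)
  x+10 = ((1/292)x+5/146)(292) + (0)
The last nonzero remainder is the constant 292, so the polynomials are coprime and gcd = 1.

1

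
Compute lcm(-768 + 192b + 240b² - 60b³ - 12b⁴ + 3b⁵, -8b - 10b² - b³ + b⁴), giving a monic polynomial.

-256b - 192b² + 144b³ + 60b⁴ - 24b⁵ - 3b⁶ + b⁷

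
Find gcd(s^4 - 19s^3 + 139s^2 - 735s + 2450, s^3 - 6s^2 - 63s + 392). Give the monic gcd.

s - 7

Repeated division with remainder:
  s^4 - 19s^3 + 139s^2 - 735s + 2450 = (s - 13)(s^3 - 6s^2 - 63s + 392) + (124s^2 - 1946s + 7546)
  s^3 - 6s^2 - 63s + 392 = ((1/124)s + 601/7688)(124s^2 - 1946s + 7546) + ((108675/3844)s - 760725/3844)
  124s^2 - 1946s + 7546 = ((476656/108675)s - 591976/15525)((108675/3844)s - 760725/3844) + (0)
Last nonzero remainder: (108675/3844)s - 760725/3844. Dividing through by 108675/3844 gives the monic gcd s - 7.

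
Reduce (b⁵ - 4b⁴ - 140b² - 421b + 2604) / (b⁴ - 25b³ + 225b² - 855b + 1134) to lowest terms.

(b³ + 6b² + 39b + 124)/(b² - 15b + 54)

By polynomial division,
  b⁵ - 4b⁴ - 140b² - 421b + 2604 = (b + 21)(b⁴ - 25b³ + 225b² - 855b + 1134) + (300b³ - 4010b² + 16400b - 21210)
  b⁴ - 25b³ + 225b² - 855b + 1134 = ((1/300)b - 349/9000)(300b³ - 4010b² + 16400b - 21210) + ((13351/900)b² - (13351/90)b + 93457/300)
  300b³ - 4010b² + 16400b - 21210 = ((270000/13351)b - 909000/13351)((13351/900)b² - (13351/90)b + 93457/300) + (0)
Last nonzero remainder: (13351/900)b² - (13351/90)b + 93457/300. Dividing through by 13351/900 gives the monic gcd b² - 10b + 21.
Cancel b² - 10b + 21 from numerator and denominator to get the reduced form.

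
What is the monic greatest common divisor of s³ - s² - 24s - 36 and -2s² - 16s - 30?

s + 3

Apply the Euclidean algorithm:
  s³ - s² - 24s - 36 = (-(1/2)s + 9/2)(-2s² - 16s - 30) + (33s + 99)
  -2s² - 16s - 30 = (-(2/33)s - 10/33)(33s + 99) + (0)
Last nonzero remainder: 33s + 99. Dividing through by 33 gives the monic gcd s + 3.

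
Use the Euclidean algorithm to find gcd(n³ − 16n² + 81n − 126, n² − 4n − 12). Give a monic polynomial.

Apply the Euclidean algorithm:
  n³ − 16n² + 81n − 126 = (n − 12)(n² − 4n − 12) + (45n − 270)
  n² − 4n − 12 = ((1/45)n + 2/45)(45n − 270) + (0)
Last nonzero remainder: 45n − 270. Dividing through by 45 gives the monic gcd n − 6.

n − 6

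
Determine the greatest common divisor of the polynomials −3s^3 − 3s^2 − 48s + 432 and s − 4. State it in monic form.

s − 4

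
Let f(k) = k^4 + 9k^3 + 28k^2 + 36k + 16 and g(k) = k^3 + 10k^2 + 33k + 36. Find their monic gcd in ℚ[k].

Repeated division with remainder:
  k^4 + 9k^3 + 28k^2 + 36k + 16 = (k - 1)(k^3 + 10k^2 + 33k + 36) + (5k^2 + 33k + 52)
  k^3 + 10k^2 + 33k + 36 = ((1/5)k + 17/25)(5k^2 + 33k + 52) + ((4/25)k + 16/25)
  5k^2 + 33k + 52 = ((125/4)k + 325/4)((4/25)k + 16/25) + (0)
Last nonzero remainder: (4/25)k + 16/25. Dividing through by 4/25 gives the monic gcd k + 4.

k + 4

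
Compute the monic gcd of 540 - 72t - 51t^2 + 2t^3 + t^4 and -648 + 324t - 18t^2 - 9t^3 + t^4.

108 - 36t - 3t^2 + t^3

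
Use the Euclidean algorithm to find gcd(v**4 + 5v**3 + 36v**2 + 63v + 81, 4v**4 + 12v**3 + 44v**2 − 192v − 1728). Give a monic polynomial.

v**2 + 3v + 27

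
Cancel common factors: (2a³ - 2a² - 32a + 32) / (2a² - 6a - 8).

(a² + 3a - 4)/(a + 1)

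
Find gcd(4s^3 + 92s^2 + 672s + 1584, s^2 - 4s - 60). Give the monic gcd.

Apply the Euclidean algorithm:
  4s^3 + 92s^2 + 672s + 1584 = (4s + 108)(s^2 - 4s - 60) + (1344s + 8064)
  s^2 - 4s - 60 = ((1/1344)s - 5/672)(1344s + 8064) + (0)
Last nonzero remainder: 1344s + 8064. Dividing through by 1344 gives the monic gcd s + 6.

s + 6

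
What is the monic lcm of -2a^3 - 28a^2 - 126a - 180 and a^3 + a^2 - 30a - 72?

a^5 + 12a^4 + 11a^3 - 372a^2 - 1692a - 2160

Repeated division with remainder:
  -2a^3 - 28a^2 - 126a - 180 = (-2)(a^3 + a^2 - 30a - 72) + (-26a^2 - 186a - 324)
  a^3 + a^2 - 30a - 72 = (-(1/26)a + 40/169)(-26a^2 - 186a - 324) + ((264/169)a + 792/169)
  -26a^2 - 186a - 324 = (-(2197/132)a - 1521/22)((264/169)a + 792/169) + (0)
Last nonzero remainder: (264/169)a + 792/169. Dividing through by 264/169 gives the monic gcd a + 3.
Then lcm(f, g) = f·g / gcd(f, g); expanding and making the result monic gives the answer.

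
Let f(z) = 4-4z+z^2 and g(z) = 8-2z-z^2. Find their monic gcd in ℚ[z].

-2+z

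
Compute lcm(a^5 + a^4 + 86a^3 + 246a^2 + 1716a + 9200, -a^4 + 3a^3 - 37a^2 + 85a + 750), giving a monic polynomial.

a^7 - a^6 + 69a^5 + 59a^4 - 66a^3 + 2078a^2 - 44140a - 138000

By polynomial division,
  a^5 + a^4 + 86a^3 + 246a^2 + 1716a + 9200 = (-a - 4)(-a^4 + 3a^3 - 37a^2 + 85a + 750) + (61a^3 + 183a^2 + 2806a + 12200)
  -a^4 + 3a^3 - 37a^2 + 85a + 750 = (-(1/61)a + 6/61)(61a^3 + 183a^2 + 2806a + 12200) + (-9a^2 + 9a - 450)
  61a^3 + 183a^2 + 2806a + 12200 = (-(61/9)a - 244/9)(-9a^2 + 9a - 450) + (0)
Last nonzero remainder: -9a^2 + 9a - 450. Dividing through by -9 gives the monic gcd a^2 - a + 50.
Then lcm(f, g) = f·g / gcd(f, g); expanding and making the result monic gives the answer.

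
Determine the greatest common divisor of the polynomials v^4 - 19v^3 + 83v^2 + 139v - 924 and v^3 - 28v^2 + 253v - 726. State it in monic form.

Euclidean algorithm in ℚ[v]:
  v^4 - 19v^3 + 83v^2 + 139v - 924 = (v + 9)(v^3 - 28v^2 + 253v - 726) + (82v^2 - 1412v + 5610)
  v^3 - 28v^2 + 253v - 726 = ((1/82)v - 221/1681)(82v^2 - 1412v + 5610) + (-(1764/1681)v + 19404/1681)
  82v^2 - 1412v + 5610 = (-(68921/882)v + 142885/294)(-(1764/1681)v + 19404/1681) + (0)
Last nonzero remainder: -(1764/1681)v + 19404/1681. Dividing through by -1764/1681 gives the monic gcd v - 11.

v - 11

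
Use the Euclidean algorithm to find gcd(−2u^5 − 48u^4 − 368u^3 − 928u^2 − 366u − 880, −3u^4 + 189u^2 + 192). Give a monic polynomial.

Apply the Euclidean algorithm:
  −2u^5 − 48u^4 − 368u^3 − 928u^2 − 366u − 880 = ((2/3)u + 16)(−3u^4 + 189u^2 + 192) + (−494u^3 − 3952u^2 − 494u − 3952)
  −3u^4 + 189u^2 + 192 = ((3/494)u − 12/247)(−494u^3 − 3952u^2 − 494u − 3952) + (0)
Last nonzero remainder: −494u^3 − 3952u^2 − 494u − 3952. Dividing through by −494 gives the monic gcd u^3 + 8u^2 + u + 8.

u^3 + 8u^2 + u + 8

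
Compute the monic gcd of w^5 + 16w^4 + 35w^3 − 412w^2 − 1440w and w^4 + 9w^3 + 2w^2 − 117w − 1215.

w^2 + 4w − 45

By polynomial division,
  w^5 + 16w^4 + 35w^3 − 412w^2 − 1440w = (w + 7)(w^4 + 9w^3 + 2w^2 − 117w − 1215) + (−30w^3 − 309w^2 + 594w + 8505)
  w^4 + 9w^3 + 2w^2 − 117w − 1215 = (−(1/30)w + 13/300)(−30w^3 − 309w^2 + 594w + 8505) + ((3519/100)w^2 + (3519/25)w − 31671/20)
  −30w^3 − 309w^2 + 594w + 8505 = (−(1000/1173)w − 2100/391)((3519/100)w^2 + (3519/25)w − 31671/20) + (0)
Last nonzero remainder: (3519/100)w^2 + (3519/25)w − 31671/20. Dividing through by 3519/100 gives the monic gcd w^2 + 4w − 45.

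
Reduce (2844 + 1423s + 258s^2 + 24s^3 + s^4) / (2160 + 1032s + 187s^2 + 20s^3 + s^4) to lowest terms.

(79 + 11s + s^2)/(60 + 7s + s^2)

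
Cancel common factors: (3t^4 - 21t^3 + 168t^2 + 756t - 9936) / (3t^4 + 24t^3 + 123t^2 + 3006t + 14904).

By polynomial division,
  3t^4 - 21t^3 + 168t^2 + 756t - 9936 = (3t^4 + 24t^3 + 123t^2 + 3006t + 14904) + (-45t^3 + 45t^2 - 2250t - 24840)
  3t^4 + 24t^3 + 123t^2 + 3006t + 14904 = (-(1/15)t - 3/5)(-45t^3 + 45t^2 - 2250t - 24840) + (0)
Last nonzero remainder: -45t^3 + 45t^2 - 2250t - 24840. Dividing through by -45 gives the monic gcd t^3 - t^2 + 50t + 552.
Cancel t^3 - t^2 + 50t + 552 from numerator and denominator to get the reduced form.

(t - 6)/(t + 9)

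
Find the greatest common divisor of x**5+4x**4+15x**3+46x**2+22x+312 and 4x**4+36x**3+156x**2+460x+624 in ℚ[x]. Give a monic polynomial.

Euclidean algorithm in ℚ[x]:
  x**5+4x**4+15x**3+46x**2+22x+312 = ((1/4)x-5/4)(4x**4+36x**3+156x**2+460x+624) + (21x**3+126x**2+441x+1092)
  4x**4+36x**3+156x**2+460x+624 = ((4/21)x+4/7)(21x**3+126x**2+441x+1092) + (0)
Last nonzero remainder: 21x**3+126x**2+441x+1092. Dividing through by 21 gives the monic gcd x**3+6x**2+21x+52.

x**3+6x**2+21x+52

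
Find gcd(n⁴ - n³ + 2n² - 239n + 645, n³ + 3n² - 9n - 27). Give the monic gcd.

Apply the Euclidean algorithm:
  n⁴ - n³ + 2n² - 239n + 645 = (n - 4)(n³ + 3n² - 9n - 27) + (23n² - 248n + 537)
  n³ + 3n² - 9n - 27 = ((1/23)n + 317/529)(23n² - 248n + 537) + ((61504/529)n - 184512/529)
  23n² - 248n + 537 = ((12167/61504)n - 94691/61504)((61504/529)n - 184512/529) + (0)
Last nonzero remainder: (61504/529)n - 184512/529. Dividing through by 61504/529 gives the monic gcd n - 3.

n - 3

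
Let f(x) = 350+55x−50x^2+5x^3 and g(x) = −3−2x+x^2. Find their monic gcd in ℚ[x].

1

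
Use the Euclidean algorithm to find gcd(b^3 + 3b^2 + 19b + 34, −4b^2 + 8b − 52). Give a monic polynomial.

1

Apply the Euclidean algorithm:
  b^3 + 3b^2 + 19b + 34 = (−(1/4)b − 5/4)(−4b^2 + 8b − 52) + (16b − 31)
  −4b^2 + 8b − 52 = (−(1/4)b + 1/64)(16b − 31) + (−3297/64)
  16b − 31 = (−(1024/3297)b + 1984/3297)(−3297/64) + (0)
The last nonzero remainder is the constant −3297/64, so the polynomials are coprime and gcd = 1.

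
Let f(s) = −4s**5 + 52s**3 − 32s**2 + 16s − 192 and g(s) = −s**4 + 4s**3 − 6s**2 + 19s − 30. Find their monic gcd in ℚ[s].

Euclidean algorithm in ℚ[s]:
  −4s**5 + 52s**3 − 32s**2 + 16s − 192 = (4s + 16)(−s**4 + 4s**3 − 6s**2 + 19s − 30) + (12s**3 − 12s**2 − 168s + 288)
  −s**4 + 4s**3 − 6s**2 + 19s − 30 = (−(1/12)s + 1/4)(12s**3 − 12s**2 − 168s + 288) + (−17s**2 + 85s − 102)
  12s**3 − 12s**2 − 168s + 288 = (−(12/17)s − 48/17)(−17s**2 + 85s − 102) + (0)
Last nonzero remainder: −17s**2 + 85s − 102. Dividing through by −17 gives the monic gcd s**2 − 5s + 6.

s**2 − 5s + 6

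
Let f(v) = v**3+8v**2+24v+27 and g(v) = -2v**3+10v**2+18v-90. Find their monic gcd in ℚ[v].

Repeated division with remainder:
  v**3+8v**2+24v+27 = (-1/2)(-2v**3+10v**2+18v-90) + (13v**2+33v-18)
  -2v**3+10v**2+18v-90 = (-(2/13)v+196/169)(13v**2+33v-18) + (-(3894/169)v-11682/169)
  13v**2+33v-18 = (-(2197/3894)v+169/649)(-(3894/169)v-11682/169) + (0)
Last nonzero remainder: -(3894/169)v-11682/169. Dividing through by -3894/169 gives the monic gcd v+3.

v+3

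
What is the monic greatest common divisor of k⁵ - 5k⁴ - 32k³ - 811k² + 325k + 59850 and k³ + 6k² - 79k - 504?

Apply the Euclidean algorithm:
  k⁵ - 5k⁴ - 32k³ - 811k² + 325k + 59850 = (k² - 11k + 113)(k³ + 6k² - 79k - 504) + (-1854k² + 3708k + 116802)
  k³ + 6k² - 79k - 504 = (-(1/1854)k - 4/927)(-1854k² + 3708k + 116802) + (0)
Last nonzero remainder: -1854k² + 3708k + 116802. Dividing through by -1854 gives the monic gcd k² - 2k - 63.

k² - 2k - 63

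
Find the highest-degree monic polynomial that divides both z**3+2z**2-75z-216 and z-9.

z-9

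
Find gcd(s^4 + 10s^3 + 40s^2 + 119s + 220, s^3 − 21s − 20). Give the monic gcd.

s + 4

By polynomial division,
  s^4 + 10s^3 + 40s^2 + 119s + 220 = (s + 10)(s^3 − 21s − 20) + (61s^2 + 349s + 420)
  s^3 − 21s − 20 = ((1/61)s − 349/3721)(61s^2 + 349s + 420) + ((18040/3721)s + 72160/3721)
  61s^2 + 349s + 420 = ((226981/18040)s + 78141/3608)((18040/3721)s + 72160/3721) + (0)
Last nonzero remainder: (18040/3721)s + 72160/3721. Dividing through by 18040/3721 gives the monic gcd s + 4.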